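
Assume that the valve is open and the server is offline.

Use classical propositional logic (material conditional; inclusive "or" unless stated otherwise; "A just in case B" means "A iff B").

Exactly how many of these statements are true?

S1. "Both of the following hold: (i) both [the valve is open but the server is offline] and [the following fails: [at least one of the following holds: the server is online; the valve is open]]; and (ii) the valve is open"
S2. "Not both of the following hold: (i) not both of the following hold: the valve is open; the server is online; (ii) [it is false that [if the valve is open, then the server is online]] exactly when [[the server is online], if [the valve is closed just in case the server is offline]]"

0

Let P = "the valve is open" (T), Q = "the server is online" (F).

S1: In symbols: ((P ∧ ¬Q) ∧ ¬(Q ∨ P)) ∧ P

¬Q = ¬F = T
P ∧ ¬Q = T ∧ T = T
Q ∨ P = F ∨ T = T
¬(Q ∨ P) = ¬T = F
(P ∧ ¬Q) ∧ ¬(Q ∨ P) = T ∧ F = F
((P ∧ ¬Q) ∧ ¬(Q ∨ P)) ∧ P = F ∧ T = F
Thus S1 is false.

S2: This is (P ↑ Q) ↑ (¬(P → Q) ↔ ((¬P ↔ ¬Q) → Q)).

P ↑ Q = T ↑ F = T
P → Q = T → F = F
¬(P → Q) = ¬F = T
¬P = ¬T = F
¬Q = ¬F = T
¬P ↔ ¬Q = F ↔ T = F
(¬P ↔ ¬Q) → Q = F → F = T
¬(P → Q) ↔ ((¬P ↔ ¬Q) → Q) = T ↔ T = T
(P ↑ Q) ↑ (¬(P → Q) ↔ ((¬P ↔ ¬Q) → Q)) = T ↑ T = F
Hence S2 is false.

True statements: 0 (none).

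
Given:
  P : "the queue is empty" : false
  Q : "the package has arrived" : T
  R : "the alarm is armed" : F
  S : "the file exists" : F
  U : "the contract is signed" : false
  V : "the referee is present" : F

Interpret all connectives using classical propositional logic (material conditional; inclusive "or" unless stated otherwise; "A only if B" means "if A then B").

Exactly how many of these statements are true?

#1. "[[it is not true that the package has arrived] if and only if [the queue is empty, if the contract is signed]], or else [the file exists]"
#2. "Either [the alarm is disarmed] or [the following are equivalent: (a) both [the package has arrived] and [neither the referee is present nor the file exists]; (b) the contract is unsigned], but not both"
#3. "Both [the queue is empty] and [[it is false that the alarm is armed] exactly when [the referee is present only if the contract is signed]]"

#1: Formalization: (¬Q ↔ (U → P)) ∨ S

¬Q = ¬T = F
U → P = F → F = T
¬Q ↔ (U → P) = F ↔ T = F
(¬Q ↔ (U → P)) ∨ S = F ∨ F = F
Hence #1 is false.

#2: In symbols: ¬R ⊕ ((Q ∧ (V ↓ S)) ↔ ¬U)

¬R = ¬F = T
V ↓ S = F ↓ F = T
Q ∧ (V ↓ S) = T ∧ T = T
¬U = ¬F = T
(Q ∧ (V ↓ S)) ↔ ¬U = T ↔ T = T
¬R ⊕ ((Q ∧ (V ↓ S)) ↔ ¬U) = T ⊕ T = F
Thus #2 is false.

#3: In symbols: P ∧ (¬R ↔ (V → U))

¬R = ¬F = T
V → U = F → F = T
¬R ↔ (V → U) = T ↔ T = T
P ∧ (¬R ↔ (V → U)) = F ∧ T = F
Thus #3 is false.

0 of the 3 statements are true (none).

0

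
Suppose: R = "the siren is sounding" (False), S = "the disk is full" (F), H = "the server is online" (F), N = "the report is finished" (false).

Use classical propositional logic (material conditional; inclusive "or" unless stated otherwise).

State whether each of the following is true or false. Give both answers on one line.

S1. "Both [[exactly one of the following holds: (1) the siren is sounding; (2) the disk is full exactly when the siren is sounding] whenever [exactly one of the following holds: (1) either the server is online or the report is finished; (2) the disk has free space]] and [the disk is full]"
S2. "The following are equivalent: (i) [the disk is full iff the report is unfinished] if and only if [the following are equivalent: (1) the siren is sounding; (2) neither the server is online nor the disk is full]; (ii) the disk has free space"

S1 false / S2 true

S1: Formalization: (((H or N) xor not S) -> (R xor (S iff R))) and S

H or N = False or False = False
not S = not False = True
(H or N) xor not S = False xor True = True
S iff R = False iff False = True
R xor (S iff R) = False xor True = True
((H or N) xor not S) -> (R xor (S iff R)) = True -> True = True
(((H or N) xor not S) -> (R xor (S iff R))) and S = True and False = False
Hence S1 is false.

S2: Parsed as ((S iff not N) iff (R iff (H nor S))) iff not S

not N = not False = True
S iff not N = False iff True = False
H nor S = False nor False = True
R iff (H nor S) = False iff True = False
(S iff not N) iff (R iff (H nor S)) = False iff False = True
not S = not False = True
((S iff not N) iff (R iff (H nor S))) iff not S = True iff True = True
So S2 is true.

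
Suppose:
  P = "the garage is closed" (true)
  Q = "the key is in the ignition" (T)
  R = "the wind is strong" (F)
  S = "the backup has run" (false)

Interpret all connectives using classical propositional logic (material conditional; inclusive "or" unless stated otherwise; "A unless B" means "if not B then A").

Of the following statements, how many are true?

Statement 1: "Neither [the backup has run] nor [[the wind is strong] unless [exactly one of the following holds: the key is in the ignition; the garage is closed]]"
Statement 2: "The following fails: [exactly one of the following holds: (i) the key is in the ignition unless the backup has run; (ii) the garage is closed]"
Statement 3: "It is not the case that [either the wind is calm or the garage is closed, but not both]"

3

Statement 1: This is S ↓ (R ∨ (Q ⊕ P)).

Q ⊕ P = T ⊕ T = F
R ∨ (Q ⊕ P) = F ∨ F = F
S ↓ (R ∨ (Q ⊕ P)) = F ↓ F = T
Thus Statement 1 is true.

Statement 2: In symbols: ¬((Q ∨ S) ⊕ P)

Q ∨ S = T ∨ F = T
(Q ∨ S) ⊕ P = T ⊕ T = F
¬((Q ∨ S) ⊕ P) = ¬F = T
Thus Statement 2 is true.

Statement 3: In symbols: ¬(¬R ⊕ P)

¬R = ¬F = T
¬R ⊕ P = T ⊕ T = F
¬(¬R ⊕ P) = ¬F = T
Hence Statement 3 is true.

True statements: 3.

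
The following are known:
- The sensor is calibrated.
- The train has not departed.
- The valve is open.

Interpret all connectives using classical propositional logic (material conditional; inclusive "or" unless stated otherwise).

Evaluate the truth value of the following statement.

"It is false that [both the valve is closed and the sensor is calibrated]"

Let V = "the valve is open" (T), S = "the sensor is calibrated" (T).
In symbols: ~(~V & S)

~V = ~T = F
~V & S = F & T = F
~(~V & S) = ~F = T

The statement is true.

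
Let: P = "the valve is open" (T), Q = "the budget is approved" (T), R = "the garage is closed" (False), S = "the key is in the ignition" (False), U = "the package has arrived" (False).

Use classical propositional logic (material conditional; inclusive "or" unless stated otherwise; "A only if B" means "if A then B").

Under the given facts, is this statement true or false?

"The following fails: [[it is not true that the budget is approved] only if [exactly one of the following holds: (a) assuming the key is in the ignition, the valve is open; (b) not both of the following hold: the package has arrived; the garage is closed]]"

Values: Q=True, S=False, P=True, U=False, R=False.
This is not (not Q -> ((S -> P) xor (U nand R))).

not Q = not True = False
S -> P = False -> True = True
U nand R = False nand False = True
(S -> P) xor (U nand R) = True xor True = False
not Q -> ((S -> P) xor (U nand R)) = False -> False = True
not (not Q -> ((S -> P) xor (U nand R))) = not True = False

false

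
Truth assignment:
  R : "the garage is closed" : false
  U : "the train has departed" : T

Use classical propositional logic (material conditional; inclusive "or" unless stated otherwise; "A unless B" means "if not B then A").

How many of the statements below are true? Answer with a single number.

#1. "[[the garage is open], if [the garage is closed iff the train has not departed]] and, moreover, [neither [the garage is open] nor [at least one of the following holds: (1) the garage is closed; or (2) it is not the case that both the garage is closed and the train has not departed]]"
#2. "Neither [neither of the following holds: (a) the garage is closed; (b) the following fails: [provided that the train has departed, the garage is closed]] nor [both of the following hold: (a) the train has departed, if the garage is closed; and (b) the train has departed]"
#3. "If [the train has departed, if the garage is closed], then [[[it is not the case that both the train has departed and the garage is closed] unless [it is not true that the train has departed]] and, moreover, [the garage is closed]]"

0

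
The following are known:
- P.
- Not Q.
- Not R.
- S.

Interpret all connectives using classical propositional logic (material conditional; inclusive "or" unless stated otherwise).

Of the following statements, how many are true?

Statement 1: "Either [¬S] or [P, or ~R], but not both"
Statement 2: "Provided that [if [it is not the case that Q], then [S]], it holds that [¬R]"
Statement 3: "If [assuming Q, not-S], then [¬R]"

3

Statement 1: Parsed as not S xor (P or not R)

not S = not True = False
not R = not False = True
P or not R = True or True = True
not S xor (P or not R) = False xor True = True
So Statement 1 is true.

Statement 2: In symbols: (not Q -> S) -> not R

not Q = not False = True
not Q -> S = True -> True = True
not R = not False = True
(not Q -> S) -> not R = True -> True = True
So Statement 2 is true.

Statement 3: This is (Q -> not S) -> not R.

not S = not True = False
Q -> not S = False -> False = True
not R = not False = True
(Q -> not S) -> not R = True -> True = True
Thus Statement 3 is true.

3 of the 3 statements are true.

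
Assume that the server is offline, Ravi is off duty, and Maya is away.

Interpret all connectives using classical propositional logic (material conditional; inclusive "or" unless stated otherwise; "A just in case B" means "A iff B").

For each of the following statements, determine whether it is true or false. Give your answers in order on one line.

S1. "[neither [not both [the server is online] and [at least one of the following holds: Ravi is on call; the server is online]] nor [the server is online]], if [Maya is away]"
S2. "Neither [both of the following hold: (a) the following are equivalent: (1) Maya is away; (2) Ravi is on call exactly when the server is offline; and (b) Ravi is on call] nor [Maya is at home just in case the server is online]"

S1 False / S2 False

Let R = "Maya is at home" (F), P = "the server is online" (F), Q = "Ravi is on call" (F).

S1: Formalization: ~R -> ((P nand (Q | P)) nor P)

~R = ~F = T
Q | P = F | F = F
P nand (Q | P) = F nand F = T
(P nand (Q | P)) nor P = T nor F = F
~R -> ((P nand (Q | P)) nor P) = T -> F = F
Hence S1 is false.

S2: Formalization: ((~R <-> (Q <-> ~P)) & Q) nor (R <-> P)

~R = ~F = T
~P = ~F = T
Q <-> ~P = F <-> T = F
~R <-> (Q <-> ~P) = T <-> F = F
(~R <-> (Q <-> ~P)) & Q = F & F = F
R <-> P = F <-> F = T
((~R <-> (Q <-> ~P)) & Q) nor (R <-> P) = F nor T = F
Thus S2 is false.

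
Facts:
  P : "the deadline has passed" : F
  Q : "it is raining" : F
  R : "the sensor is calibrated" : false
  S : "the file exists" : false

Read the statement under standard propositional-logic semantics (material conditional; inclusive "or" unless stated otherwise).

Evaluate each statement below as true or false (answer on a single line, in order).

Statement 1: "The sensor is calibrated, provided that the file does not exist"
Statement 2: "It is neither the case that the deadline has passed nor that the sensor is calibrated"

Statement 1 False; Statement 2 True

Statement 1: Formalization: ¬S → R

¬S = ¬F = T
¬S → R = T → F = F
Thus Statement 1 is false.

Statement 2: This is P ↓ R.

P ↓ R = F ↓ F = T
Thus Statement 2 is true.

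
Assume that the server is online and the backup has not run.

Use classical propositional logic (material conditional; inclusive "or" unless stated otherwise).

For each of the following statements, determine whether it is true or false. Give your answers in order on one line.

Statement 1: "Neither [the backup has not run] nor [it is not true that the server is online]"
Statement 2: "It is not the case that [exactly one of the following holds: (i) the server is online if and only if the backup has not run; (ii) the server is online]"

Let Q = "the backup has run" (False), P = "the server is online" (True).

Statement 1: In symbols: not Q nor not P

not Q = not False = True
not P = not True = False
not Q nor not P = True nor False = False
So Statement 1 is false.

Statement 2: This is not ((P iff not Q) xor P).

not Q = not False = True
P iff not Q = True iff True = True
(P iff not Q) xor P = True xor True = False
not ((P iff not Q) xor P) = not False = True
Hence Statement 2 is true.

Statement 1 False, Statement 2 True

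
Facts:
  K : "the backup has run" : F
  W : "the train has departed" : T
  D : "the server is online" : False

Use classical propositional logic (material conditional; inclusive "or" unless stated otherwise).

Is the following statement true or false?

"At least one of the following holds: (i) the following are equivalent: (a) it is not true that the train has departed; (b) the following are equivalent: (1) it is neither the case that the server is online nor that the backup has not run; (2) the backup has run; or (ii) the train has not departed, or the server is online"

This is (~W <-> ((D nor ~K) <-> K)) | (~W | D).

~W = ~T = F
~K = ~F = T
D nor ~K = F nor T = F
(D nor ~K) <-> K = F <-> F = T
~W <-> ((D nor ~K) <-> K) = F <-> T = F
~W = ~T = F
~W | D = F | F = F
(~W <-> ((D nor ~K) <-> K)) | (~W | D) = F | F = F

False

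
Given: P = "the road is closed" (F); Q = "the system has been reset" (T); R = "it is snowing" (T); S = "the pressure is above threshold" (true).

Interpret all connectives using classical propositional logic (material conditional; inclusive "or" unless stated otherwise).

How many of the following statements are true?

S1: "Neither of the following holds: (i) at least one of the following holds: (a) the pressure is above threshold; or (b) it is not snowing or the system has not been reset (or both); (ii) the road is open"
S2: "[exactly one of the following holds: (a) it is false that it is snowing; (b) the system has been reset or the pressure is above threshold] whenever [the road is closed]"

1

S1: Formalization: (S or (not R or not Q)) nor not P

not R = not True = False
not Q = not True = False
not R or not Q = False or False = False
S or (not R or not Q) = True or False = True
not P = not False = True
(S or (not R or not Q)) nor not P = True nor True = False
So S1 is false.

S2: This is P -> (not R xor (Q or S)).

not R = not True = False
Q or S = True or True = True
not R xor (Q or S) = False xor True = True
P -> (not R xor (Q or S)) = False -> True = True
So S2 is true.

1 of the 2 statements is true (S2).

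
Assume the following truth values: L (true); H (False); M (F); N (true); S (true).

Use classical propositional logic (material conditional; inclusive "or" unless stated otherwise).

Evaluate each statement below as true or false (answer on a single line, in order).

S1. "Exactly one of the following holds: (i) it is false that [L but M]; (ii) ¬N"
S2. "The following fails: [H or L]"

S1: Parsed as ¬(L ∧ M) ⊕ ¬N

L ∧ M = T ∧ F = F
¬(L ∧ M) = ¬F = T
¬N = ¬T = F
¬(L ∧ M) ⊕ ¬N = T ⊕ F = T
Thus S1 is true.

S2: In symbols: ¬(H ∨ L)

H ∨ L = F ∨ T = T
¬(H ∨ L) = ¬T = F
Hence S2 is false.

S1 True / S2 False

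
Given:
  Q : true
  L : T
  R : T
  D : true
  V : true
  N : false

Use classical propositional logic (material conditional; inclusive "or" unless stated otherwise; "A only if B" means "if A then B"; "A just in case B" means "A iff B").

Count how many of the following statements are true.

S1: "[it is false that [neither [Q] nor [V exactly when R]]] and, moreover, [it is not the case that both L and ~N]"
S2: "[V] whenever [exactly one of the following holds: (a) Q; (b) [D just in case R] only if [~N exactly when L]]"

1

S1: Formalization: not (Q nor (V iff R)) and (L nand not N)

V iff R = True iff True = True
Q nor (V iff R) = True nor True = False
not (Q nor (V iff R)) = not False = True
not N = not False = True
L nand not N = True nand True = False
not (Q nor (V iff R)) and (L nand not N) = True and False = False
Thus S1 is false.

S2: This is (Q xor ((D iff R) -> (not N iff L))) -> V.

D iff R = True iff True = True
not N = not False = True
not N iff L = True iff True = True
(D iff R) -> (not N iff L) = True -> True = True
Q xor ((D iff R) -> (not N iff L)) = True xor True = False
(Q xor ((D iff R) -> (not N iff L))) -> V = False -> True = True
Hence S2 is true.

1 of the 2 statements is true (S2).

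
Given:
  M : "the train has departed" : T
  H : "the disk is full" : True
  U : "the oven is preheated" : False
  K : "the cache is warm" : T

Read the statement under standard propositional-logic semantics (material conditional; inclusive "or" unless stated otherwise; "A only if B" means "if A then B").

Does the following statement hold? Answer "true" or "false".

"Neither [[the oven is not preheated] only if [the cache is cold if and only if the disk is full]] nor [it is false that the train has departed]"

True

Values: U=F, K=T, H=T, M=T.
Formalization: (~U -> (~K <-> H)) nor ~M

~U = ~F = T
~K = ~T = F
~K <-> H = F <-> T = F
~U -> (~K <-> H) = T -> F = F
~M = ~T = F
(~U -> (~K <-> H)) nor ~M = F nor F = T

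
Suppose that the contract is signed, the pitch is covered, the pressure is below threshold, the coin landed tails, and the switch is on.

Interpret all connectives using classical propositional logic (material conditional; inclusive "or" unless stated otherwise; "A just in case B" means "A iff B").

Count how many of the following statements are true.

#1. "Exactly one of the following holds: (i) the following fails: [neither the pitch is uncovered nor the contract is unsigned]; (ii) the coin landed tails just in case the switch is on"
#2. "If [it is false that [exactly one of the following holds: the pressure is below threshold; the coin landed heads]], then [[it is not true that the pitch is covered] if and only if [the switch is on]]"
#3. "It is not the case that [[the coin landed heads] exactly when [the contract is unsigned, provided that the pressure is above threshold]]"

3

Let K = "the pitch is covered" (T), R = "the contract is signed" (T), M = "the coin landed heads" (F), D = "the switch is on" (T), V = "the pressure is above threshold" (F).

#1: Formalization: ~(~K nor ~R) xor (~M <-> D)

~K = ~T = F
~R = ~T = F
~K nor ~R = F nor F = T
~(~K nor ~R) = ~T = F
~M = ~F = T
~M <-> D = T <-> T = T
~(~K nor ~R) xor (~M <-> D) = F xor T = T
Thus #1 is true.

#2: Formalization: ~(~V xor M) -> (~K <-> D)

~V = ~F = T
~V xor M = T xor F = T
~(~V xor M) = ~T = F
~K = ~T = F
~K <-> D = F <-> T = F
~(~V xor M) -> (~K <-> D) = F -> F = T
Thus #2 is true.

#3: Parsed as ~(M <-> (V -> ~R))

~R = ~T = F
V -> ~R = F -> F = T
M <-> (V -> ~R) = F <-> T = F
~(M <-> (V -> ~R)) = ~F = T
Hence #3 is true.

Count: 3.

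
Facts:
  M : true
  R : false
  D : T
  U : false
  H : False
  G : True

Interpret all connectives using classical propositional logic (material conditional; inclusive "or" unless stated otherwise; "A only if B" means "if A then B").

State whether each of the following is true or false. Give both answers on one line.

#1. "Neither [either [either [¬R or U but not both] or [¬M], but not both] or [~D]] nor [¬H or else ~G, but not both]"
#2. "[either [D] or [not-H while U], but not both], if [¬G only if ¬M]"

#1 False; #2 True

#1: In symbols: (((¬R ⊕ U) ⊕ ¬M) ∨ ¬D) ↓ (¬H ⊕ ¬G)

¬R = ¬F = T
¬R ⊕ U = T ⊕ F = T
¬M = ¬T = F
(¬R ⊕ U) ⊕ ¬M = T ⊕ F = T
¬D = ¬T = F
((¬R ⊕ U) ⊕ ¬M) ∨ ¬D = T ∨ F = T
¬H = ¬F = T
¬G = ¬T = F
¬H ⊕ ¬G = T ⊕ F = T
(((¬R ⊕ U) ⊕ ¬M) ∨ ¬D) ↓ (¬H ⊕ ¬G) = T ↓ T = F
Hence #1 is false.

#2: In symbols: (¬G → ¬M) → (D ⊕ (¬H ∧ U))

¬G = ¬T = F
¬M = ¬T = F
¬G → ¬M = F → F = T
¬H = ¬F = T
¬H ∧ U = T ∧ F = F
D ⊕ (¬H ∧ U) = T ⊕ F = T
(¬G → ¬M) → (D ⊕ (¬H ∧ U)) = T → T = T
So #2 is true.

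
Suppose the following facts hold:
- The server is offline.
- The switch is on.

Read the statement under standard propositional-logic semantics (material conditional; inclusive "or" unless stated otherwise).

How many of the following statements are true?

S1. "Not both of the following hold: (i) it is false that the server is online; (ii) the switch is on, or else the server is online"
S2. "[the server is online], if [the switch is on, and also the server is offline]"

0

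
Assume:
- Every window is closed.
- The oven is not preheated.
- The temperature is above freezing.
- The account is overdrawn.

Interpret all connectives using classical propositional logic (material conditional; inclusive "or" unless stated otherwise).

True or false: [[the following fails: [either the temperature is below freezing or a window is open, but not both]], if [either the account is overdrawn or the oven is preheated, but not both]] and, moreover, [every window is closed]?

True.

Let Q = "the account is overdrawn" (T), G = "the oven is preheated" (F), U = "the temperature is below freezing" (F), P = "a window is open" (F).
This is ((Q ⊕ G) → ¬(U ⊕ P)) ∧ ¬P.

Q ⊕ G = T ⊕ F = T
U ⊕ P = F ⊕ F = F
¬(U ⊕ P) = ¬F = T
(Q ⊕ G) → ¬(U ⊕ P) = T → T = T
¬P = ¬F = T
((Q ⊕ G) → ¬(U ⊕ P)) ∧ ¬P = T ∧ T = T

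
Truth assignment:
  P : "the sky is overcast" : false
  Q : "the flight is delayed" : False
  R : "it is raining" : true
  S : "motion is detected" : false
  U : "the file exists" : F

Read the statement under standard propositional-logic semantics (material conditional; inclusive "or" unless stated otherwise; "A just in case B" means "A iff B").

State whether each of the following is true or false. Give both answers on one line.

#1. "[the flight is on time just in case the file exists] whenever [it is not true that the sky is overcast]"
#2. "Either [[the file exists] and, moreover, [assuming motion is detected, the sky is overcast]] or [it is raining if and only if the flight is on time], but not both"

#1 F / #2 T

#1: Parsed as ~P -> (~Q <-> U)

~P = ~F = T
~Q = ~F = T
~Q <-> U = T <-> F = F
~P -> (~Q <-> U) = T -> F = F
Thus #1 is false.

#2: This is (U & (S -> P)) xor (R <-> ~Q).

S -> P = F -> F = T
U & (S -> P) = F & T = F
~Q = ~F = T
R <-> ~Q = T <-> T = T
(U & (S -> P)) xor (R <-> ~Q) = F xor T = T
So #2 is true.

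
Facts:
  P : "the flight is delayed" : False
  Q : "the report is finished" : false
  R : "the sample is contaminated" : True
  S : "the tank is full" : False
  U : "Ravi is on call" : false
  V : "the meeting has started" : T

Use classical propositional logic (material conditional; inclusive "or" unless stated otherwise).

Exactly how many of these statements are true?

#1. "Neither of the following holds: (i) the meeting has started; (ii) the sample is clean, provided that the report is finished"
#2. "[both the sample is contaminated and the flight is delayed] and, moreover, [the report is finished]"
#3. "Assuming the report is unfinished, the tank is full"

0

#1: Parsed as V ↓ (Q → ¬R)

¬R = ¬T = F
Q → ¬R = F → F = T
V ↓ (Q → ¬R) = T ↓ T = F
Hence #1 is false.

#2: In symbols: (R ∧ P) ∧ Q

R ∧ P = T ∧ F = F
(R ∧ P) ∧ Q = F ∧ F = F
Hence #2 is false.

#3: Formalization: ¬Q → S

¬Q = ¬F = T
¬Q → S = T → F = F
Thus #3 is false.

0 of the 3 statements are true (none).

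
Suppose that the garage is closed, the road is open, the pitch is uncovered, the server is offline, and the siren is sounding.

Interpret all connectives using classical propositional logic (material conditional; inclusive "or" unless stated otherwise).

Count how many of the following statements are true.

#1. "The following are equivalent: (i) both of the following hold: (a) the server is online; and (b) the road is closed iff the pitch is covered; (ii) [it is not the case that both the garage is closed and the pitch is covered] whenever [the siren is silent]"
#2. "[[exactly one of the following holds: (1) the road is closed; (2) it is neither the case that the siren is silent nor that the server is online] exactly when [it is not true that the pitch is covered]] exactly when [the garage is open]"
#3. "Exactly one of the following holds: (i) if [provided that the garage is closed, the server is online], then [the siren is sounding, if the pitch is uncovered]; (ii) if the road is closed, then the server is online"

Let S = "the server is online" (F), Q = "the road is closed" (F), R = "the pitch is covered" (F), U = "the siren is sounding" (T), P = "the garage is closed" (T).

#1: This is (S & (Q <-> R)) <-> (~U -> (P nand R)).

Q <-> R = F <-> F = T
S & (Q <-> R) = F & T = F
~U = ~T = F
P nand R = T nand F = T
~U -> (P nand R) = F -> T = T
(S & (Q <-> R)) <-> (~U -> (P nand R)) = F <-> T = F
Hence #1 is false.

#2: This is ((Q xor (~U nor S)) <-> ~R) <-> ~P.

~U = ~T = F
~U nor S = F nor F = T
Q xor (~U nor S) = F xor T = T
~R = ~F = T
(Q xor (~U nor S)) <-> ~R = T <-> T = T
~P = ~T = F
((Q xor (~U nor S)) <-> ~R) <-> ~P = T <-> F = F
So #2 is false.

#3: Parsed as ((P -> S) -> (~R -> U)) xor (Q -> S)

P -> S = T -> F = F
~R = ~F = T
~R -> U = T -> T = T
(P -> S) -> (~R -> U) = F -> T = T
Q -> S = F -> F = T
((P -> S) -> (~R -> U)) xor (Q -> S) = T xor T = F
Thus #3 is false.

True statements: 0 (none).

0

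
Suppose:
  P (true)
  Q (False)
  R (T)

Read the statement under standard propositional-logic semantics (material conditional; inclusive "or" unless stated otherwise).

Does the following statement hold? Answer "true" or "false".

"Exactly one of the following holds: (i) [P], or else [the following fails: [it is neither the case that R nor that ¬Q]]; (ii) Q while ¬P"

True.

This is (P or not (R nor not Q)) xor (Q and not P).

not Q = not False = True
R nor not Q = True nor True = False
not (R nor not Q) = not False = True
P or not (R nor not Q) = True or True = True
not P = not True = False
Q and not P = False and False = False
(P or not (R nor not Q)) xor (Q and not P) = True xor False = True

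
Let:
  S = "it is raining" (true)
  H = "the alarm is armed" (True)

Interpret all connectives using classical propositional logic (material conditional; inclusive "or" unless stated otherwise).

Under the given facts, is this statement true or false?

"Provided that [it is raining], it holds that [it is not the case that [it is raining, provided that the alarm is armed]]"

This is S -> not (H -> S).

H -> S = True -> True = True
not (H -> S) = not True = False
S -> not (H -> S) = True -> False = False

False.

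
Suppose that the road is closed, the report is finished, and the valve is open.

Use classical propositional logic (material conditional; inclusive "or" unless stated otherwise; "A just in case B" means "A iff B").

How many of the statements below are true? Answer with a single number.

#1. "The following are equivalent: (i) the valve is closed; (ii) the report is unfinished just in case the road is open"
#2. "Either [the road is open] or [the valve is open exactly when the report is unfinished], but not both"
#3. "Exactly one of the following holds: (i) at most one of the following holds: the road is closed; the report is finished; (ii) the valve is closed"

Let K = "the valve is open" (True), R = "the report is finished" (True), W = "the road is closed" (True).

#1: In symbols: not K iff (not R iff not W)

not K = not True = False
not R = not True = False
not W = not True = False
not R iff not W = False iff False = True
not K iff (not R iff not W) = False iff True = False
Thus #1 is false.

#2: In symbols: not W xor (K iff not R)

not W = not True = False
not R = not True = False
K iff not R = True iff False = False
not W xor (K iff not R) = False xor False = False
So #2 is false.

#3: Parsed as (W nand R) xor not K

W nand R = True nand True = False
not K = not True = False
(W nand R) xor not K = False xor False = False
Hence #3 is false.

Count: 0.

0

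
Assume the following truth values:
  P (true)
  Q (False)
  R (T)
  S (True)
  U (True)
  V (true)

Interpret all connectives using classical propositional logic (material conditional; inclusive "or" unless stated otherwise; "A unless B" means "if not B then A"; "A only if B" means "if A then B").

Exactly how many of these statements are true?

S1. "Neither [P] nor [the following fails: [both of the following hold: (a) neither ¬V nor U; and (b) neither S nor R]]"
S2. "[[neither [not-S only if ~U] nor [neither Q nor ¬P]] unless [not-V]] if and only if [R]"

0

S1: This is P nor not ((not V nor U) and (S nor R)).

not V = not True = False
not V nor U = False nor True = False
S nor R = True nor True = False
(not V nor U) and (S nor R) = False and False = False
not ((not V nor U) and (S nor R)) = not False = True
P nor not ((not V nor U) and (S nor R)) = True nor True = False
Thus S1 is false.

S2: Formalization: (((not S -> not U) nor (Q nor not P)) or not V) iff R

not S = not True = False
not U = not True = False
not S -> not U = False -> False = True
not P = not True = False
Q nor not P = False nor False = True
(not S -> not U) nor (Q nor not P) = True nor True = False
not V = not True = False
((not S -> not U) nor (Q nor not P)) or not V = False or False = False
(((not S -> not U) nor (Q nor not P)) or not V) iff R = False iff True = False
So S2 is false.

True statements: 0 (none).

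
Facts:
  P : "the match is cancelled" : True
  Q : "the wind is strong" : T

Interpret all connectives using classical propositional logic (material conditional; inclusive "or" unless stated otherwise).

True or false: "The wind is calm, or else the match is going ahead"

false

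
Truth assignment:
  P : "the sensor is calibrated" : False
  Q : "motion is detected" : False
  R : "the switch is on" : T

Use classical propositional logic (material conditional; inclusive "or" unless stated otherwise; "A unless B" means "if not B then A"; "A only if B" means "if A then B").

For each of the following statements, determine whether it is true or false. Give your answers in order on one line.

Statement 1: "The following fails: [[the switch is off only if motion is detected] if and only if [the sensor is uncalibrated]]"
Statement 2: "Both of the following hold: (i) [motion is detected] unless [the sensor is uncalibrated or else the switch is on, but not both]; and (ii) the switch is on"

Statement 1: Parsed as not ((not R -> Q) iff not P)

not R = not True = False
not R -> Q = False -> False = True
not P = not False = True
(not R -> Q) iff not P = True iff True = True
not ((not R -> Q) iff not P) = not True = False
Thus Statement 1 is false.

Statement 2: This is (Q or (not P xor R)) and R.

not P = not False = True
not P xor R = True xor True = False
Q or (not P xor R) = False or False = False
(Q or (not P xor R)) and R = False and True = False
Thus Statement 2 is false.

Statement 1 false / Statement 2 false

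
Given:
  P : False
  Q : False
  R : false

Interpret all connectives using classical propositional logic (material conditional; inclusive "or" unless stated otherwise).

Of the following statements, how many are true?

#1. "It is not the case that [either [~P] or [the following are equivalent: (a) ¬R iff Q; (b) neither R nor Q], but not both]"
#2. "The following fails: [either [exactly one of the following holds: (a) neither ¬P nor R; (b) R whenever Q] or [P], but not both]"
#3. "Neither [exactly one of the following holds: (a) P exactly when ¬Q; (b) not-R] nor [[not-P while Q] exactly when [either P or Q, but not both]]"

#1: Parsed as ~(~P xor ((~R <-> Q) <-> (R nor Q)))

~P = ~F = T
~R = ~F = T
~R <-> Q = T <-> F = F
R nor Q = F nor F = T
(~R <-> Q) <-> (R nor Q) = F <-> T = F
~P xor ((~R <-> Q) <-> (R nor Q)) = T xor F = T
~(~P xor ((~R <-> Q) <-> (R nor Q))) = ~T = F
So #1 is false.

#2: In symbols: ~(((~P nor R) xor (Q -> R)) xor P)

~P = ~F = T
~P nor R = T nor F = F
Q -> R = F -> F = T
(~P nor R) xor (Q -> R) = F xor T = T
((~P nor R) xor (Q -> R)) xor P = T xor F = T
~(((~P nor R) xor (Q -> R)) xor P) = ~T = F
Hence #2 is false.

#3: Parsed as ((P <-> ~Q) xor ~R) nor ((~P & Q) <-> (P xor Q))

~Q = ~F = T
P <-> ~Q = F <-> T = F
~R = ~F = T
(P <-> ~Q) xor ~R = F xor T = T
~P = ~F = T
~P & Q = T & F = F
P xor Q = F xor F = F
(~P & Q) <-> (P xor Q) = F <-> F = T
((P <-> ~Q) xor ~R) nor ((~P & Q) <-> (P xor Q)) = T nor T = F
Hence #3 is false.

0 of the 3 statements are true (none).

0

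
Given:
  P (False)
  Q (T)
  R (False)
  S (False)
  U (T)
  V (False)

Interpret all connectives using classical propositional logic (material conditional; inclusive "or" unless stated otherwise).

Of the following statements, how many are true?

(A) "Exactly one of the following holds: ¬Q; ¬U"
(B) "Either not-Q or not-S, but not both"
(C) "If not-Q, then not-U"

(A): Parsed as ~Q xor ~U

~Q = ~T = F
~U = ~T = F
~Q xor ~U = F xor F = F
So (A) is false.

(B): Parsed as ~Q xor ~S

~Q = ~T = F
~S = ~F = T
~Q xor ~S = F xor T = T
So (B) is true.

(C): This is ~Q -> ~U.

~Q = ~T = F
~U = ~T = F
~Q -> ~U = F -> F = T
So (C) is true.

True statements: 2 ((B), (C)).

2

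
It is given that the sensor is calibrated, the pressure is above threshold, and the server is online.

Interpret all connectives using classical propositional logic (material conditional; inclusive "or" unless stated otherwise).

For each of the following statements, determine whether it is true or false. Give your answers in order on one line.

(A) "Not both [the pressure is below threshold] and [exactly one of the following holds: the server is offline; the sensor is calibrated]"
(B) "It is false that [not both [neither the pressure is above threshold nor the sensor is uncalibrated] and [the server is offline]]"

Let Q = "the pressure is above threshold" (T), R = "the server is online" (T), P = "the sensor is calibrated" (T).

(A): In symbols: ¬Q ↑ (¬R ⊕ P)

¬Q = ¬T = F
¬R = ¬T = F
¬R ⊕ P = F ⊕ T = T
¬Q ↑ (¬R ⊕ P) = F ↑ T = T
Thus (A) is true.

(B): In symbols: ¬((Q ↓ ¬P) ↑ ¬R)

¬P = ¬T = F
Q ↓ ¬P = T ↓ F = F
¬R = ¬T = F
(Q ↓ ¬P) ↑ ¬R = F ↑ F = T
¬((Q ↓ ¬P) ↑ ¬R) = ¬T = F
Thus (B) is false.

(A) True / (B) False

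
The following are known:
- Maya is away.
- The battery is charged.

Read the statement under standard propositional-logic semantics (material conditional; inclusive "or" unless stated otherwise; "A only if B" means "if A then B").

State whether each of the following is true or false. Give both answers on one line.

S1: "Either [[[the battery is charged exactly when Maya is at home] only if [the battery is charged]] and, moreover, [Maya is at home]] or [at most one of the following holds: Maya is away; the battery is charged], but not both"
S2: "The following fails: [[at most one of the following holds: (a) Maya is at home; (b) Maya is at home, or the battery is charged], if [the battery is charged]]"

Let K = "the battery is charged" (T), M = "Maya is at home" (F).

S1: Parsed as (((K ↔ M) → K) ∧ M) ⊕ (¬M ↑ K)

K ↔ M = T ↔ F = F
(K ↔ M) → K = F → T = T
((K ↔ M) → K) ∧ M = T ∧ F = F
¬M = ¬F = T
¬M ↑ K = T ↑ T = F
(((K ↔ M) → K) ∧ M) ⊕ (¬M ↑ K) = F ⊕ F = F
So S1 is false.

S2: Parsed as ¬(K → (M ↑ (M ∨ K)))

M ∨ K = F ∨ T = T
M ↑ (M ∨ K) = F ↑ T = T
K → (M ↑ (M ∨ K)) = T → T = T
¬(K → (M ↑ (M ∨ K))) = ¬T = F
Thus S2 is false.

S1 F, S2 F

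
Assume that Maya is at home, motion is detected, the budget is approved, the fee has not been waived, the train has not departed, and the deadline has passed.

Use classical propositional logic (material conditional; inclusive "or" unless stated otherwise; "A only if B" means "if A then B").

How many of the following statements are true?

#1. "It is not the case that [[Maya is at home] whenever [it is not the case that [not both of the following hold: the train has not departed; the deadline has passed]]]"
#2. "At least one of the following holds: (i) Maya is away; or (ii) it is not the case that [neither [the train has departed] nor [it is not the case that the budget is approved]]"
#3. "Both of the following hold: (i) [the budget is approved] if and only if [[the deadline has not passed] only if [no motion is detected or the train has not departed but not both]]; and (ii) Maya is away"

0

Let N = "the train has departed" (F), P = "the deadline has passed" (T), K = "Maya is at home" (T), S = "the budget is approved" (T), Q = "motion is detected" (T).

#1: In symbols: ~(~(~N nand P) -> K)

~N = ~F = T
~N nand P = T nand T = F
~(~N nand P) = ~F = T
~(~N nand P) -> K = T -> T = T
~(~(~N nand P) -> K) = ~T = F
So #1 is false.

#2: In symbols: ~K | ~(N nor ~S)

~K = ~T = F
~S = ~T = F
N nor ~S = F nor F = T
~(N nor ~S) = ~T = F
~K | ~(N nor ~S) = F | F = F
Hence #2 is false.

#3: Parsed as (S <-> (~P -> (~Q xor ~N))) & ~K

~P = ~T = F
~Q = ~T = F
~N = ~F = T
~Q xor ~N = F xor T = T
~P -> (~Q xor ~N) = F -> T = T
S <-> (~P -> (~Q xor ~N)) = T <-> T = T
~K = ~T = F
(S <-> (~P -> (~Q xor ~N))) & ~K = T & F = F
So #3 is false.

Count: 0.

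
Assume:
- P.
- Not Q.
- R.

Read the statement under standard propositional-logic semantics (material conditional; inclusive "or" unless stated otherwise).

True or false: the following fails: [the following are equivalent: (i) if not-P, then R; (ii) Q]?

True.

This is ~((~P -> R) <-> Q).

~P = ~T = F
~P -> R = F -> T = T
(~P -> R) <-> Q = T <-> F = F
~((~P -> R) <-> Q) = ~F = T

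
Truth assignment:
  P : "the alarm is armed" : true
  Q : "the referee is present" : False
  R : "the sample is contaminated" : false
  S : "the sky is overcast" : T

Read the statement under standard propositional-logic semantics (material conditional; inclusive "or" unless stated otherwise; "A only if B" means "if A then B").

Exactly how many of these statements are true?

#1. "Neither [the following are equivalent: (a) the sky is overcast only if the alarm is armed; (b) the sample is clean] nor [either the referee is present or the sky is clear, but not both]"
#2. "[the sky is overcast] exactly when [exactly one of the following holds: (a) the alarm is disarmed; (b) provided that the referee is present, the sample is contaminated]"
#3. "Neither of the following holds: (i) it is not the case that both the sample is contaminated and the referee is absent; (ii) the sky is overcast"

1

#1: This is ((S → P) ↔ ¬R) ↓ (Q ⊕ ¬S).

S → P = T → T = T
¬R = ¬F = T
(S → P) ↔ ¬R = T ↔ T = T
¬S = ¬T = F
Q ⊕ ¬S = F ⊕ F = F
((S → P) ↔ ¬R) ↓ (Q ⊕ ¬S) = T ↓ F = F
So #1 is false.

#2: Formalization: S ↔ (¬P ⊕ (Q → R))

¬P = ¬T = F
Q → R = F → F = T
¬P ⊕ (Q → R) = F ⊕ T = T
S ↔ (¬P ⊕ (Q → R)) = T ↔ T = T
Hence #2 is true.

#3: This is (R ↑ ¬Q) ↓ S.

¬Q = ¬F = T
R ↑ ¬Q = F ↑ T = T
(R ↑ ¬Q) ↓ S = T ↓ T = F
Hence #3 is false.

Count: 1.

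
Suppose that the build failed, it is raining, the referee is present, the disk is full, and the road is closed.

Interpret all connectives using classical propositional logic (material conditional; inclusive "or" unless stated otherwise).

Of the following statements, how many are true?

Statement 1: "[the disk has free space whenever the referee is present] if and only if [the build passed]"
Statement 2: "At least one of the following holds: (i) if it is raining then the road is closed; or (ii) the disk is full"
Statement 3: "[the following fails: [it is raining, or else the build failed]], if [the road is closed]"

2

Let S = "the referee is present" (T), N = "the disk is full" (T), G = "the build passed" (F), Q = "it is raining" (T), L = "the road is closed" (T).

Statement 1: Formalization: (S -> ~N) <-> G

~N = ~T = F
S -> ~N = T -> F = F
(S -> ~N) <-> G = F <-> F = T
Thus Statement 1 is true.

Statement 2: This is (Q -> L) | N.

Q -> L = T -> T = T
(Q -> L) | N = T | T = T
So Statement 2 is true.

Statement 3: In symbols: L -> ~(Q | ~G)

~G = ~F = T
Q | ~G = T | T = T
~(Q | ~G) = ~T = F
L -> ~(Q | ~G) = T -> F = F
Thus Statement 3 is false.

Count: 2.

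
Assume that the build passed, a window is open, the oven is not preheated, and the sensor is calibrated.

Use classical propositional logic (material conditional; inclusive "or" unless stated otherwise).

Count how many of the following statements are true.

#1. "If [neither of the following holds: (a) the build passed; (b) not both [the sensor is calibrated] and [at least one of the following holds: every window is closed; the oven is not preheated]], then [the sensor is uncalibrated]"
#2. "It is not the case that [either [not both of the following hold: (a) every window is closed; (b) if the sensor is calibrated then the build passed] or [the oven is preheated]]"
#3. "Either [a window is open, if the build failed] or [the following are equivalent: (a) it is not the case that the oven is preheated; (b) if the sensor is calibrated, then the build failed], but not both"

Let V = "the build passed" (T), K = "the sensor is calibrated" (T), U = "a window is open" (T), D = "the oven is preheated" (F).

#1: Formalization: (V nor (K nand (~U | ~D))) -> ~K

~U = ~T = F
~D = ~F = T
~U | ~D = F | T = T
K nand (~U | ~D) = T nand T = F
V nor (K nand (~U | ~D)) = T nor F = F
~K = ~T = F
(V nor (K nand (~U | ~D))) -> ~K = F -> F = T
Hence #1 is true.

#2: In symbols: ~((~U nand (K -> V)) | D)

~U = ~T = F
K -> V = T -> T = T
~U nand (K -> V) = F nand T = T
(~U nand (K -> V)) | D = T | F = T
~((~U nand (K -> V)) | D) = ~T = F
So #2 is false.

#3: Parsed as (~V -> U) xor (~D <-> (K -> ~V))

~V = ~T = F
~V -> U = F -> T = T
~D = ~F = T
~V = ~T = F
K -> ~V = T -> F = F
~D <-> (K -> ~V) = T <-> F = F
(~V -> U) xor (~D <-> (K -> ~V)) = T xor F = T
Thus #3 is true.

Count: 2.

2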